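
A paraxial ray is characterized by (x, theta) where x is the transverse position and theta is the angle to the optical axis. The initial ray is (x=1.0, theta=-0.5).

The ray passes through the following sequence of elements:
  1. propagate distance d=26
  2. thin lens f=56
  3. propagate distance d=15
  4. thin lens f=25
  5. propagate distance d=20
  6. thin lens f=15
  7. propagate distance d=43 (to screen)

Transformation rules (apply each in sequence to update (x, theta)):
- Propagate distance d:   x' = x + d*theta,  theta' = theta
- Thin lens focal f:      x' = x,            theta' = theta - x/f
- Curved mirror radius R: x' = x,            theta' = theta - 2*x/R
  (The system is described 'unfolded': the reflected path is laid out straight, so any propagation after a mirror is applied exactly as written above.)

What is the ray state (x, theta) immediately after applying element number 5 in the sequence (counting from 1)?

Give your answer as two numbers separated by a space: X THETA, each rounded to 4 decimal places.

Initial: x=1.0000 theta=-0.5000
After 1 (propagate distance d=26): x=-12.0000 theta=-0.5000
After 2 (thin lens f=56): x=-12.0000 theta=-2/7 (≈-0.2857)
After 3 (propagate distance d=15): x=-114/7 (≈-16.2857) theta=-2/7 (≈-0.2857)
After 4 (thin lens f=25): x=-114/7 (≈-16.2857) theta=64/175 (≈0.3657)
After 5 (propagate distance d=20): x=-314/35 (≈-8.9714) theta=64/175 (≈0.3657)
Rounded to 4 decimal places: x = -8.9714, theta = 0.3657

Answer: -8.9714 0.3657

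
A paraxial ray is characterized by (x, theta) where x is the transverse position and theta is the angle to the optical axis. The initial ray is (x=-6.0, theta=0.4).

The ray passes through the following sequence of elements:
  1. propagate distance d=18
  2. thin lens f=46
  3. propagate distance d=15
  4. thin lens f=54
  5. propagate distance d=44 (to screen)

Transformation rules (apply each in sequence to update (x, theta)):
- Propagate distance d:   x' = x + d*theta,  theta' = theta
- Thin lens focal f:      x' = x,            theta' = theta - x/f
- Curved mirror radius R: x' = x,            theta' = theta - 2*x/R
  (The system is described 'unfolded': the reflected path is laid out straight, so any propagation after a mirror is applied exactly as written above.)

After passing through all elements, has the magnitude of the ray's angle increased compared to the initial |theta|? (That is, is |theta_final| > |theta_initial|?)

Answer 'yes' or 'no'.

Initial: x=-6.0000 theta=0.4000
After 1 (propagate distance d=18): x=1.2000 theta=0.4000
After 2 (thin lens f=46): x=1.2000 theta=43/115 (≈0.3739)
After 3 (propagate distance d=15): x=783/115 (≈6.8087) theta=43/115 (≈0.3739)
After 4 (thin lens f=54): x=783/115 (≈6.8087) theta=57/230 (≈0.2478)
After 5 (propagate distance d=44 (to screen)): x=2037/115 (≈17.7130) theta=57/230 (≈0.2478)
|theta_initial|=0.4000 |theta_final|=57/230 (≈0.2478) -> not increased

Answer: no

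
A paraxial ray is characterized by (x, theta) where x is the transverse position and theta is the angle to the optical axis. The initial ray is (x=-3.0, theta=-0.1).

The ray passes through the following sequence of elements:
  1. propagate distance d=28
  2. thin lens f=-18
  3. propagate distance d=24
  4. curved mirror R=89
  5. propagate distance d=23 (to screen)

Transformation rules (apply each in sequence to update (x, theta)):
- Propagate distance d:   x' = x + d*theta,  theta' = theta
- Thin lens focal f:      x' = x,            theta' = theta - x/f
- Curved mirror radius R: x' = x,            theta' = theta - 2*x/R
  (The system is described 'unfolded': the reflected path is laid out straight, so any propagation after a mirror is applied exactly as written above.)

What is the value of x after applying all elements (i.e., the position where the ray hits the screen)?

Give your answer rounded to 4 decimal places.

Initial: x=-3.0000 theta=-0.1000
After 1 (propagate distance d=28): x=-5.8000 theta=-0.1000
After 2 (thin lens f=-18): x=-5.8000 theta=-19/45 (≈-0.4222)
After 3 (propagate distance d=24): x=-239/15 (≈-15.9333) theta=-19/45 (≈-0.4222)
After 4 (curved mirror R=89): x=-239/15 (≈-15.9333) theta=-257/4005 (≈-0.0642)
After 5 (propagate distance d=23 (to screen)): x=-69724/4005 (≈-17.4092) theta=-257/4005 (≈-0.0642)
Rounded to 4 decimal places: x = -17.4092

Answer: -17.4092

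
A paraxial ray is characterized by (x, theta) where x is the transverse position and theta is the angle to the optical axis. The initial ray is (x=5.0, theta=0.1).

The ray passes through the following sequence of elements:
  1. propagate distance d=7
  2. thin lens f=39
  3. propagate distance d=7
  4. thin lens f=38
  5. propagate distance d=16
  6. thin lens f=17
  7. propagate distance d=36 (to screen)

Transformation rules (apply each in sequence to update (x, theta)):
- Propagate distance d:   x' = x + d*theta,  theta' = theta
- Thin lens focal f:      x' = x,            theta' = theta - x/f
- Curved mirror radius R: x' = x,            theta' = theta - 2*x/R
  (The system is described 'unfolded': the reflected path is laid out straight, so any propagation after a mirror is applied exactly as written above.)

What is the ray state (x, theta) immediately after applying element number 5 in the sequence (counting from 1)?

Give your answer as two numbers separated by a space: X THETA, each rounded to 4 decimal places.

Answer: 2.3745 -0.1877

Derivation:
Initial: x=5.0000 theta=0.1000
After 1 (propagate distance d=7): x=5.7000 theta=0.1000
After 2 (thin lens f=39): x=5.7000 theta=-3/65 (≈-0.0462)
After 3 (propagate distance d=7): x=699/130 (≈5.3769) theta=-3/65 (≈-0.0462)
After 4 (thin lens f=38): x=699/130 (≈5.3769) theta=-927/4940 (≈-0.1877)
After 5 (propagate distance d=16): x=1173/494 (≈2.3745) theta=-927/4940 (≈-0.1877)
Rounded to 4 decimal places: x = 2.3745, theta = -0.1877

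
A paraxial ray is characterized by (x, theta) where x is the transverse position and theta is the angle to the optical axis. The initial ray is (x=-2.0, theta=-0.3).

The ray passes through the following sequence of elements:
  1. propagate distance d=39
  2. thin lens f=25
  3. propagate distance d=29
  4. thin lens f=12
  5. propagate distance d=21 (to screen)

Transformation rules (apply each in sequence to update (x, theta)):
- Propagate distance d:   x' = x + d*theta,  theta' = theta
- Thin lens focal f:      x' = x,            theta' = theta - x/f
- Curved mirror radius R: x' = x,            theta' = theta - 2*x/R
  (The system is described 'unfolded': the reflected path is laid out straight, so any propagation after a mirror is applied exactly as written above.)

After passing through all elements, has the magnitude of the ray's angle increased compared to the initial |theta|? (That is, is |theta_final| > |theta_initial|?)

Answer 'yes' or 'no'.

Initial: x=-2.0000 theta=-0.3000
After 1 (propagate distance d=39): x=-13.7000 theta=-0.3000
After 2 (thin lens f=25): x=-13.7000 theta=0.2480
After 3 (propagate distance d=29): x=-6.5080 theta=0.2480
After 4 (thin lens f=12): x=-6.5080 theta=2371/3000 (≈0.7903)
After 5 (propagate distance d=21 (to screen)): x=10.0890 theta=2371/3000 (≈0.7903)
|theta_initial|=0.3000 |theta_final|=2371/3000 (≈0.7903) -> increased

Answer: yes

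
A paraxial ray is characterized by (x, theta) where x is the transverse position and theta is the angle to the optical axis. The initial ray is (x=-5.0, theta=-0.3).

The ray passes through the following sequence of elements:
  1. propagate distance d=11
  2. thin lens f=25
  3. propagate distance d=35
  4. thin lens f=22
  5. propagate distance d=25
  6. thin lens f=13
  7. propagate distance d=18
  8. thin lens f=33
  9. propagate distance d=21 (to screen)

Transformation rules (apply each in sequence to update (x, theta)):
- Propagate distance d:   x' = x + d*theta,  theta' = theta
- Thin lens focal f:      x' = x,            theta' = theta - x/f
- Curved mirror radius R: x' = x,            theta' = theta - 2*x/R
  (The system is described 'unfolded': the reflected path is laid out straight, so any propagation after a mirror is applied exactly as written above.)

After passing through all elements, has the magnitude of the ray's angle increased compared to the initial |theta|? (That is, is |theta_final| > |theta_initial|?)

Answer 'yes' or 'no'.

Initial: x=-5.0000 theta=-0.3000
After 1 (propagate distance d=11): x=-8.3000 theta=-0.3000
After 2 (thin lens f=25): x=-8.3000 theta=0.0320
After 3 (propagate distance d=35): x=-7.1800 theta=0.0320
After 4 (thin lens f=22): x=-7.1800 theta=1971/5500 (≈0.3584)
After 5 (propagate distance d=25): x=1957/1100 (≈1.7791) theta=1971/5500 (≈0.3584)
After 6 (thin lens f=13): x=1957/1100 (≈1.7791) theta=7919/35750 (≈0.2215)
After 7 (propagate distance d=18): x=412289/71500 (≈5.7663) theta=7919/35750 (≈0.2215)
After 8 (thin lens f=33): x=412289/71500 (≈5.7663) theta=22073/471900 (≈0.0468)
After 9 (propagate distance d=21 (to screen)): x=2653867/393250 (≈6.7485) theta=22073/471900 (≈0.0468)
|theta_initial|=0.3000 |theta_final|=22073/471900 (≈0.0468) -> not increased

Answer: no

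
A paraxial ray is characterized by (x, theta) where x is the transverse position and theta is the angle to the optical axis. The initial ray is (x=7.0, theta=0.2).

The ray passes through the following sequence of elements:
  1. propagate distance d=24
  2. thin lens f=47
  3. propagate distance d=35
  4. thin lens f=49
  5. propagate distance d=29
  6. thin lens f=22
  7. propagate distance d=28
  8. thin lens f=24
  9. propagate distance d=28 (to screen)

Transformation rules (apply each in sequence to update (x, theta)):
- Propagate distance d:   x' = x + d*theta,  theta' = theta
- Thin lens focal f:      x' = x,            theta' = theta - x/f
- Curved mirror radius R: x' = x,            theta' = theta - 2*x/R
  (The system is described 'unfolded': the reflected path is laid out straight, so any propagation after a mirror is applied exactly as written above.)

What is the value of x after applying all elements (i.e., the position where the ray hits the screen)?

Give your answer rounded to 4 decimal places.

Answer: -9.1577

Derivation:
Initial: x=7.0000 theta=0.2000
After 1 (propagate distance d=24): x=11.8000 theta=0.2000
After 2 (thin lens f=47): x=11.8000 theta=-12/235 (≈-0.0511)
After 3 (propagate distance d=35): x=2353/235 (≈10.0128) theta=-12/235 (≈-0.0511)
After 4 (thin lens f=49): x=2353/235 (≈10.0128) theta=-2941/11515 (≈-0.2554)
After 5 (propagate distance d=29): x=30008/11515 (≈2.6060) theta=-2941/11515 (≈-0.2554)
After 6 (thin lens f=22): x=30008/11515 (≈2.6060) theta=-123/329 (≈-0.3739)
After 7 (propagate distance d=28): x=-90532/11515 (≈-7.8621) theta=-123/329 (≈-0.3739)
After 8 (thin lens f=24): x=-90532/11515 (≈-7.8621) theta=-3197/69090 (≈-0.0463)
After 9 (propagate distance d=28 (to screen)): x=-316354/34545 (≈-9.1577) theta=-3197/69090 (≈-0.0463)
Rounded to 4 decimal places: x = -9.1577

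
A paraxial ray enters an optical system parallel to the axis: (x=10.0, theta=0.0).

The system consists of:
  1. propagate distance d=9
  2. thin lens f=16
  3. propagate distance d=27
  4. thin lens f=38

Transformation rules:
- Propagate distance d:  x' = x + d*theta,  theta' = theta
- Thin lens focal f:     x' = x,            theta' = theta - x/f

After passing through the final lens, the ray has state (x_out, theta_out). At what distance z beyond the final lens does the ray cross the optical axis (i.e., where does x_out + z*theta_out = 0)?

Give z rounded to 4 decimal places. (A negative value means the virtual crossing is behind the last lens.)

Answer: -15.4815

Derivation:
Initial: x=10.0000 theta=0.0000
After 1 (propagate distance d=9): x=10.0000 theta=0.0000
After 2 (thin lens f=16): x=10.0000 theta=-0.6250
After 3 (propagate distance d=27): x=-6.8750 theta=-0.6250
After 4 (thin lens f=38): x=-6.8750 theta=-135/304 (≈-0.4441)
z_focus = -x_out/theta_out = -(-6.8750)/(-135/304) = -418/27 ≈ -15.4815
Rounded to 4 decimal places: z = -15.4815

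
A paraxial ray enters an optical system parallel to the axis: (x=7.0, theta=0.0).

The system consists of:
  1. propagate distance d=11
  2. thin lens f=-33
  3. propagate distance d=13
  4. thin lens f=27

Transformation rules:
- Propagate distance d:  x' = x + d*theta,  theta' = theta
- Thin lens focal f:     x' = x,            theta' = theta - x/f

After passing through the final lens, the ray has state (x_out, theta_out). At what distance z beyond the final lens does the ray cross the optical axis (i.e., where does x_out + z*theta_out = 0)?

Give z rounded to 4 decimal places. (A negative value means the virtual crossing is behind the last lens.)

Initial: x=7.0000 theta=0.0000
After 1 (propagate distance d=11): x=7.0000 theta=0.0000
After 2 (thin lens f=-33): x=7.0000 theta=7/33 (≈0.2121)
After 3 (propagate distance d=13): x=322/33 (≈9.7576) theta=7/33 (≈0.2121)
After 4 (thin lens f=27): x=322/33 (≈9.7576) theta=-133/891 (≈-0.1493)
z_focus = -x_out/theta_out = -(322/33)/(-133/891) = 1242/19 ≈ 65.3684
Rounded to 4 decimal places: z = 65.3684

Answer: 65.3684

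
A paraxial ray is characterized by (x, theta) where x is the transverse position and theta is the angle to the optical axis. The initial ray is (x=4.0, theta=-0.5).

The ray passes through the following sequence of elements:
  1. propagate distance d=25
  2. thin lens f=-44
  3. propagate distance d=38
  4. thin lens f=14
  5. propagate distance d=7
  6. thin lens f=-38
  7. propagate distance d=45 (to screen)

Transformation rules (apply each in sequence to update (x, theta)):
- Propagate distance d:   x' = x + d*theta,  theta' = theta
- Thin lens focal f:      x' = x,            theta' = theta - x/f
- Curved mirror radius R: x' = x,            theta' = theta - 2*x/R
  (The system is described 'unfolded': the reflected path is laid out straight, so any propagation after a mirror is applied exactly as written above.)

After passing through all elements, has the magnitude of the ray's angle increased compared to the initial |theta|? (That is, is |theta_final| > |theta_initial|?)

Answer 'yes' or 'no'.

Answer: yes

Derivation:
Initial: x=4.0000 theta=-0.5000
After 1 (propagate distance d=25): x=-8.5000 theta=-0.5000
After 2 (thin lens f=-44): x=-8.5000 theta=-61/88 (≈-0.6932)
After 3 (propagate distance d=38): x=-1533/44 (≈-34.8409) theta=-61/88 (≈-0.6932)
After 4 (thin lens f=14): x=-1533/44 (≈-34.8409) theta=79/44 (≈1.7955)
After 5 (propagate distance d=7): x=-245/11 (≈-22.2727) theta=79/44 (≈1.7955)
After 6 (thin lens f=-38): x=-245/11 (≈-22.2727) theta=1011/836 (≈1.2093)
After 7 (propagate distance d=45 (to screen)): x=26875/836 (≈32.1471) theta=1011/836 (≈1.2093)
|theta_initial|=0.5000 |theta_final|=1011/836 (≈1.2093) -> increased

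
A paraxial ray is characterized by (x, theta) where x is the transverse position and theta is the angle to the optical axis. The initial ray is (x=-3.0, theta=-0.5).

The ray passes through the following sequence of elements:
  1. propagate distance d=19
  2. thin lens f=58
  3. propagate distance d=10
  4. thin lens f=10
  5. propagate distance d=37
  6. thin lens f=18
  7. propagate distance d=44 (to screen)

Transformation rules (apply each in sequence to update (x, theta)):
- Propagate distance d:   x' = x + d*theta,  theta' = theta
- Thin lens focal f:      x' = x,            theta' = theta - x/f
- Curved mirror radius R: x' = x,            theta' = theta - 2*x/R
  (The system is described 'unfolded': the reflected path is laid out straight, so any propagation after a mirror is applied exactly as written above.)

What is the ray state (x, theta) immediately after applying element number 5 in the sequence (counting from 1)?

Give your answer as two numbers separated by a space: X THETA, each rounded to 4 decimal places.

Initial: x=-3.0000 theta=-0.5000
After 1 (propagate distance d=19): x=-12.5000 theta=-0.5000
After 2 (thin lens f=58): x=-12.5000 theta=-33/116 (≈-0.2845)
After 3 (propagate distance d=10): x=-445/29 (≈-15.3448) theta=-33/116 (≈-0.2845)
After 4 (thin lens f=10): x=-445/29 (≈-15.3448) theta=1.2500
After 5 (propagate distance d=37): x=3585/116 (≈30.9052) theta=1.2500
Rounded to 4 decimal places: x = 30.9052, theta = 1.2500

Answer: 30.9052 1.2500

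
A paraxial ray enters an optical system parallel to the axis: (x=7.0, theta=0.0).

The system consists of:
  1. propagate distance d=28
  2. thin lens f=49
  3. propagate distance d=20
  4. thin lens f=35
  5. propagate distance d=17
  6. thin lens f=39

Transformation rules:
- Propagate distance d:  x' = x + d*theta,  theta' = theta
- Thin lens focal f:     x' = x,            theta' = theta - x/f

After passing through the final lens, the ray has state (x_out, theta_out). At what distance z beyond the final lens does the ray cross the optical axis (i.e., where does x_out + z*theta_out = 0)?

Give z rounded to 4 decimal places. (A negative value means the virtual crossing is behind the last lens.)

Initial: x=7.0000 theta=0.0000
After 1 (propagate distance d=28): x=7.0000 theta=0.0000
After 2 (thin lens f=49): x=7.0000 theta=-1/7 (≈-0.1429)
After 3 (propagate distance d=20): x=29/7 (≈4.1429) theta=-1/7 (≈-0.1429)
After 4 (thin lens f=35): x=29/7 (≈4.1429) theta=-64/245 (≈-0.2612)
After 5 (propagate distance d=17): x=-73/245 (≈-0.2980) theta=-64/245 (≈-0.2612)
After 6 (thin lens f=39): x=-73/245 (≈-0.2980) theta=-2423/9555 (≈-0.2536)
z_focus = -x_out/theta_out = -(-73/245)/(-2423/9555) = -2847/2423 ≈ -1.1750
Rounded to 4 decimal places: z = -1.1750

Answer: -1.1750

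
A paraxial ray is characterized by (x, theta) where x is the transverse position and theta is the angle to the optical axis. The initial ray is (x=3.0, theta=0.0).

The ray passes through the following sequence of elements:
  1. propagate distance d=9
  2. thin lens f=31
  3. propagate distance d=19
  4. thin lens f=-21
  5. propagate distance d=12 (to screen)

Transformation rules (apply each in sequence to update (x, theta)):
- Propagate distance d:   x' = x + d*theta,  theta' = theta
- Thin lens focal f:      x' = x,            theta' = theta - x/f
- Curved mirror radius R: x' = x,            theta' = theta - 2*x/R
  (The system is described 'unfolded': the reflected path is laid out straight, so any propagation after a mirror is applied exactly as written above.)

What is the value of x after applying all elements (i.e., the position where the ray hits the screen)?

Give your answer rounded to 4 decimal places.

Initial: x=3.0000 theta=0.0000
After 1 (propagate distance d=9): x=3.0000 theta=0.0000
After 2 (thin lens f=31): x=3.0000 theta=-3/31 (≈-0.0968)
After 3 (propagate distance d=19): x=36/31 (≈1.1613) theta=-3/31 (≈-0.0968)
After 4 (thin lens f=-21): x=36/31 (≈1.1613) theta=-9/217 (≈-0.0415)
After 5 (propagate distance d=12 (to screen)): x=144/217 (≈0.6636) theta=-9/217 (≈-0.0415)
Rounded to 4 decimal places: x = 0.6636

Answer: 0.6636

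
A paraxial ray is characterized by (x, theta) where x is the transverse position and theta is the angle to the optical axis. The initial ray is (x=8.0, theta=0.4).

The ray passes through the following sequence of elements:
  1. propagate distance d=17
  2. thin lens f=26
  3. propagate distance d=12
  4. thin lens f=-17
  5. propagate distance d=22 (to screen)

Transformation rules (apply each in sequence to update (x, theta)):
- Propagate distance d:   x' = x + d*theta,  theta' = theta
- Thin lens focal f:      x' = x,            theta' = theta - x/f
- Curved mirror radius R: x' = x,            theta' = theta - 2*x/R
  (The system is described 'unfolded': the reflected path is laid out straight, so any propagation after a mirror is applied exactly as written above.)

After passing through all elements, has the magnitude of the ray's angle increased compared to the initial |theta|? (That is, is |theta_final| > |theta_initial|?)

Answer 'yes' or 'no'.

Answer: yes

Derivation:
Initial: x=8.0000 theta=0.4000
After 1 (propagate distance d=17): x=14.8000 theta=0.4000
After 2 (thin lens f=26): x=14.8000 theta=-11/65 (≈-0.1692)
After 3 (propagate distance d=12): x=166/13 (≈12.7692) theta=-11/65 (≈-0.1692)
After 4 (thin lens f=-17): x=166/13 (≈12.7692) theta=643/1105 (≈0.5819)
After 5 (propagate distance d=22 (to screen)): x=28256/1105 (≈25.5710) theta=643/1105 (≈0.5819)
|theta_initial|=0.4000 |theta_final|=643/1105 (≈0.5819) -> increased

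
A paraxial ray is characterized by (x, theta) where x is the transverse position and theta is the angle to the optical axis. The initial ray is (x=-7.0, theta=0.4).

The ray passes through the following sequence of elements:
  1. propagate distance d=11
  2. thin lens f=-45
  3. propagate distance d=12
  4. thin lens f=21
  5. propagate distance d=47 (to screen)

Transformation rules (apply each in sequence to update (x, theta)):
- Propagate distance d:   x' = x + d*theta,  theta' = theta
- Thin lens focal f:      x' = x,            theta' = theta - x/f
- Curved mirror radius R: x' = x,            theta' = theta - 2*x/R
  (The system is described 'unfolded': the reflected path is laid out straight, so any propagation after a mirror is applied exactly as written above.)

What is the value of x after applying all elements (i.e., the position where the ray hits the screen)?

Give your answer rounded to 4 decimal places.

Answer: 14.2190

Derivation:
Initial: x=-7.0000 theta=0.4000
After 1 (propagate distance d=11): x=-2.6000 theta=0.4000
After 2 (thin lens f=-45): x=-2.6000 theta=77/225 (≈0.3422)
After 3 (propagate distance d=12): x=113/75 (≈1.5067) theta=77/225 (≈0.3422)
After 4 (thin lens f=21): x=113/75 (≈1.5067) theta=142/525 (≈0.2705)
After 5 (propagate distance d=47 (to screen)): x=1493/105 (≈14.2190) theta=142/525 (≈0.2705)
Rounded to 4 decimal places: x = 14.2190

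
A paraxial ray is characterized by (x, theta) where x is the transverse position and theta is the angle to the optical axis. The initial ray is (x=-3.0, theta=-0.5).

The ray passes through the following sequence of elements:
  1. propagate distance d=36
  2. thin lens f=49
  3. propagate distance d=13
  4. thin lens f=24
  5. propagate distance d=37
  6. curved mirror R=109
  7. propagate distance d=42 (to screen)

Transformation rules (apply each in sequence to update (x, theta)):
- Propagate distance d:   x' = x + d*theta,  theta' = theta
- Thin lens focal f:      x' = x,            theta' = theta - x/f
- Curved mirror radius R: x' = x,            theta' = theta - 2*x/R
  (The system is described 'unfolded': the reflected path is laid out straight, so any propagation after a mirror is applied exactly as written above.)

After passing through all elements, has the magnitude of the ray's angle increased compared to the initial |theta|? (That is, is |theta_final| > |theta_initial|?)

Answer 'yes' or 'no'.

Answer: yes

Derivation:
Initial: x=-3.0000 theta=-0.5000
After 1 (propagate distance d=36): x=-21.0000 theta=-0.5000
After 2 (thin lens f=49): x=-21.0000 theta=-1/14 (≈-0.0714)
After 3 (propagate distance d=13): x=-307/14 (≈-21.9286) theta=-1/14 (≈-0.0714)
After 4 (thin lens f=24): x=-307/14 (≈-21.9286) theta=283/336 (≈0.8423)
After 5 (propagate distance d=37): x=3103/336 (≈9.2351) theta=283/336 (≈0.8423)
After 6 (curved mirror R=109): x=3103/336 (≈9.2351) theta=24641/36624 (≈0.6728)
After 7 (propagate distance d=42 (to screen)): x=1373149/36624 (≈37.4931) theta=24641/36624 (≈0.6728)
|theta_initial|=0.5000 |theta_final|=24641/36624 (≈0.6728) -> increased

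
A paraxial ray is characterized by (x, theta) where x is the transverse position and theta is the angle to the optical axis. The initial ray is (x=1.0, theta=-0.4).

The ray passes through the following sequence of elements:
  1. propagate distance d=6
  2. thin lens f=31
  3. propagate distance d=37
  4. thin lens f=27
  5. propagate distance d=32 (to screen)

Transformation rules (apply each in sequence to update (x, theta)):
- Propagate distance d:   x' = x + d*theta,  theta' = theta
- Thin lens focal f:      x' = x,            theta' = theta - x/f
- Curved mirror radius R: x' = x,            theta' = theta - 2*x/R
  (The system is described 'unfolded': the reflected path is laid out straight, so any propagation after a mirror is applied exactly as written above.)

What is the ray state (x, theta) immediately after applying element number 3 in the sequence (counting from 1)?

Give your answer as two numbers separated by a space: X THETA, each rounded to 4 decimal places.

Answer: -14.5290 -0.3548

Derivation:
Initial: x=1.0000 theta=-0.4000
After 1 (propagate distance d=6): x=-1.4000 theta=-0.4000
After 2 (thin lens f=31): x=-1.4000 theta=-11/31 (≈-0.3548)
After 3 (propagate distance d=37): x=-2252/155 (≈-14.5290) theta=-11/31 (≈-0.3548)
Rounded to 4 decimal places: x = -14.5290, theta = -0.3548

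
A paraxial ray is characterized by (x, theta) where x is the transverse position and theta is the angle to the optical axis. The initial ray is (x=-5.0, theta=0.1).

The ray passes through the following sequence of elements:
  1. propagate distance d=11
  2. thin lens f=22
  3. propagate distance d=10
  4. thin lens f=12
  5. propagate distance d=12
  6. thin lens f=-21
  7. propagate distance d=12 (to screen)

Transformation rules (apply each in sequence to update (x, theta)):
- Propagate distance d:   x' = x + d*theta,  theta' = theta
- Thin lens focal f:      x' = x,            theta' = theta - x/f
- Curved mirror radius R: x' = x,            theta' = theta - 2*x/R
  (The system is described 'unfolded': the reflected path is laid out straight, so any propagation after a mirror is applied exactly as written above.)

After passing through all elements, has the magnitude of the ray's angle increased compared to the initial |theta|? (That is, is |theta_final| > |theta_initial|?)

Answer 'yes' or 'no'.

Initial: x=-5.0000 theta=0.1000
After 1 (propagate distance d=11): x=-3.9000 theta=0.1000
After 2 (thin lens f=22): x=-3.9000 theta=61/220 (≈0.2773)
After 3 (propagate distance d=10): x=-62/55 (≈-1.1273) theta=61/220 (≈0.2773)
After 4 (thin lens f=12): x=-62/55 (≈-1.1273) theta=49/132 (≈0.3712)
After 5 (propagate distance d=12): x=183/55 (≈3.3273) theta=49/132 (≈0.3712)
After 6 (thin lens f=-21): x=183/55 (≈3.3273) theta=2447/4620 (≈0.5297)
After 7 (propagate distance d=12 (to screen)): x=3728/385 (≈9.6831) theta=2447/4620 (≈0.5297)
|theta_initial|=0.1000 |theta_final|=2447/4620 (≈0.5297) -> increased

Answer: yes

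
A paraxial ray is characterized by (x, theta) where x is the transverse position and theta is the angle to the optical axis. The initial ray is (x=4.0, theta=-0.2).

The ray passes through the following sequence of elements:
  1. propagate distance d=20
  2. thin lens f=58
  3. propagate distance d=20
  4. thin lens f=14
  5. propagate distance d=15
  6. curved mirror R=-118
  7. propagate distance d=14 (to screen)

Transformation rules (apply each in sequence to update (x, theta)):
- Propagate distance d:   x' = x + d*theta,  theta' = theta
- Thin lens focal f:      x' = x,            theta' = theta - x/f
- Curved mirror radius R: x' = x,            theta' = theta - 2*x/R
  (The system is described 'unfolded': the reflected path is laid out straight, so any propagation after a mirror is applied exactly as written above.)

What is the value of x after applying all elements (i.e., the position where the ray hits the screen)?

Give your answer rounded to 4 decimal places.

Initial: x=4.0000 theta=-0.2000
After 1 (propagate distance d=20): x=0.0000 theta=-0.2000
After 2 (thin lens f=58): x=0.0000 theta=-0.2000
After 3 (propagate distance d=20): x=-4.0000 theta=-0.2000
After 4 (thin lens f=14): x=-4.0000 theta=3/35 (≈0.0857)
After 5 (propagate distance d=15): x=-19/7 (≈-2.7143) theta=3/35 (≈0.0857)
After 6 (curved mirror R=-118): x=-19/7 (≈-2.7143) theta=82/2065 (≈0.0397)
After 7 (propagate distance d=14 (to screen)): x=-4457/2065 (≈-2.1584) theta=82/2065 (≈0.0397)
Rounded to 4 decimal places: x = -2.1584

Answer: -2.1584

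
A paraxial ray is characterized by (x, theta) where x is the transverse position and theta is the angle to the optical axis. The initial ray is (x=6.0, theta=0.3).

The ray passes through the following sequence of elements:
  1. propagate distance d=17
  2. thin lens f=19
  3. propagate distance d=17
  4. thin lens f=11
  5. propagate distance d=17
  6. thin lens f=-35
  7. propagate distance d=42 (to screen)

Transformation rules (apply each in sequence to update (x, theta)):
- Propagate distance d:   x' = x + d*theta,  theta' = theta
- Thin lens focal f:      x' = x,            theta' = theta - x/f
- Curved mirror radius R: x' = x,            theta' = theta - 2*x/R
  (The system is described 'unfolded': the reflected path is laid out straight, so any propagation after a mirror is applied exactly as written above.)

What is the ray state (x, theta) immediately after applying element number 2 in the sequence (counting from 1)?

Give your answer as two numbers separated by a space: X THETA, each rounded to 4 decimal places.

Answer: 11.1000 -0.2842

Derivation:
Initial: x=6.0000 theta=0.3000
After 1 (propagate distance d=17): x=11.1000 theta=0.3000
After 2 (thin lens f=19): x=11.1000 theta=-27/95 (≈-0.2842)
Rounded to 4 decimal places: x = 11.1000, theta = -0.2842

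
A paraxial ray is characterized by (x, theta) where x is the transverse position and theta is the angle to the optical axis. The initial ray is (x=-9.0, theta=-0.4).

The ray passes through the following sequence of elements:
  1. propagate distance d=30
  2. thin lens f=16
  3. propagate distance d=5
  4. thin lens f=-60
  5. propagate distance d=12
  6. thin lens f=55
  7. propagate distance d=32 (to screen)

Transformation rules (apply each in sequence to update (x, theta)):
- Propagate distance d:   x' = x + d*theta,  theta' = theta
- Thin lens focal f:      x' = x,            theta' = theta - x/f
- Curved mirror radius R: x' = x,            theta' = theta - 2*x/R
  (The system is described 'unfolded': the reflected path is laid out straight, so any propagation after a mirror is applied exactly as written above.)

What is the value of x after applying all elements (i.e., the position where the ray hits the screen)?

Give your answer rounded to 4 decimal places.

Answer: 16.7638

Derivation:
Initial: x=-9.0000 theta=-0.4000
After 1 (propagate distance d=30): x=-21.0000 theta=-0.4000
After 2 (thin lens f=16): x=-21.0000 theta=0.9125
After 3 (propagate distance d=5): x=-16.4375 theta=0.9125
After 4 (thin lens f=-60): x=-16.4375 theta=613/960 (≈0.6385)
After 5 (propagate distance d=12): x=-8.7750 theta=613/960 (≈0.6385)
After 6 (thin lens f=55): x=-8.7750 theta=42139/52800 (≈0.7981)
After 7 (propagate distance d=32 (to screen)): x=110641/6600 (≈16.7638) theta=42139/52800 (≈0.7981)
Rounded to 4 decimal places: x = 16.7638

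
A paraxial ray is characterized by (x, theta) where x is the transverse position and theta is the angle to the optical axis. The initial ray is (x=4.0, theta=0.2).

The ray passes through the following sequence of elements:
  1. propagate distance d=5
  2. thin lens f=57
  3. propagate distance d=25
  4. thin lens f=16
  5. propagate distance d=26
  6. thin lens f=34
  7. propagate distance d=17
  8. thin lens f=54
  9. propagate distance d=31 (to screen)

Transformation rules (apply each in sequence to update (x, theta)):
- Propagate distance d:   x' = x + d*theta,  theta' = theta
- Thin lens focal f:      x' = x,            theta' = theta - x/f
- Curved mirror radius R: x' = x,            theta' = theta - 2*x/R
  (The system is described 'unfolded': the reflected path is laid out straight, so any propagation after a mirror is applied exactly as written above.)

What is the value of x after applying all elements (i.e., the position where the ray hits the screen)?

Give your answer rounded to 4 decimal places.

Initial: x=4.0000 theta=0.2000
After 1 (propagate distance d=5): x=5.0000 theta=0.2000
After 2 (thin lens f=57): x=5.0000 theta=32/285 (≈0.1123)
After 3 (propagate distance d=25): x=445/57 (≈7.8070) theta=32/285 (≈0.1123)
After 4 (thin lens f=16): x=445/57 (≈7.8070) theta=-571/1520 (≈-0.3757)
After 5 (propagate distance d=26): x=-4469/2280 (≈-1.9601) theta=-571/1520 (≈-0.3757)
After 6 (thin lens f=34): x=-4469/2280 (≈-1.9601) theta=-6163/19380 (≈-0.3180)
After 7 (propagate distance d=17): x=-3359/456 (≈-7.3662) theta=-6163/19380 (≈-0.3180)
After 8 (thin lens f=54): x=-3359/456 (≈-7.3662) theta=-380089/2093040 (≈-0.1816)
After 9 (propagate distance d=31 (to screen)): x=-27200569/2093040 (≈-12.9957) theta=-380089/2093040 (≈-0.1816)
Rounded to 4 decimal places: x = -12.9957

Answer: -12.9957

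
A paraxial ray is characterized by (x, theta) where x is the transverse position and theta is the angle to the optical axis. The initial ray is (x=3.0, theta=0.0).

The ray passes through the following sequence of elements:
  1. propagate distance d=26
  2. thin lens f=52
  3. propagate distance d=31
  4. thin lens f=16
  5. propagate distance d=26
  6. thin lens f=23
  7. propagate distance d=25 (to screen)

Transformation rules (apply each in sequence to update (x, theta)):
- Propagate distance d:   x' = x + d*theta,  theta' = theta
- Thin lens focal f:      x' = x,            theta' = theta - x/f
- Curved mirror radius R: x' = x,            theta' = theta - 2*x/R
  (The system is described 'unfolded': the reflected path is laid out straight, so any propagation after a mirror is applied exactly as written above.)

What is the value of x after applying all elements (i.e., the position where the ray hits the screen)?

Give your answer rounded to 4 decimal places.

Answer: -3.1391

Derivation:
Initial: x=3.0000 theta=0.0000
After 1 (propagate distance d=26): x=3.0000 theta=0.0000
After 2 (thin lens f=52): x=3.0000 theta=-3/52 (≈-0.0577)
After 3 (propagate distance d=31): x=63/52 (≈1.2115) theta=-3/52 (≈-0.0577)
After 4 (thin lens f=16): x=63/52 (≈1.2115) theta=-111/832 (≈-0.1334)
After 5 (propagate distance d=26): x=-939/416 (≈-2.2572) theta=-111/832 (≈-0.1334)
After 6 (thin lens f=23): x=-939/416 (≈-2.2572) theta=-675/19136 (≈-0.0353)
After 7 (propagate distance d=25 (to screen)): x=-60069/19136 (≈-3.1391) theta=-675/19136 (≈-0.0353)
Rounded to 4 decimal places: x = -3.1391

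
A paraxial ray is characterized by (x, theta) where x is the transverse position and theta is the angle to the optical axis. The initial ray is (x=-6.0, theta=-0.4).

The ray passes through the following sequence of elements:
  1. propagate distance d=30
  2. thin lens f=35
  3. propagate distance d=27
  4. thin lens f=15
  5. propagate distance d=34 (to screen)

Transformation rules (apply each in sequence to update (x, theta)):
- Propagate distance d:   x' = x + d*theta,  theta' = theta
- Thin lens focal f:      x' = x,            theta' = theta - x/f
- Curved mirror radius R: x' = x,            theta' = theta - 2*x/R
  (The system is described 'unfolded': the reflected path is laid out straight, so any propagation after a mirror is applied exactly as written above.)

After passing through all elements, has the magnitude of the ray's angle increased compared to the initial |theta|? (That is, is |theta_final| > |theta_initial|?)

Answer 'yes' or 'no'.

Initial: x=-6.0000 theta=-0.4000
After 1 (propagate distance d=30): x=-18.0000 theta=-0.4000
After 2 (thin lens f=35): x=-18.0000 theta=4/35 (≈0.1143)
After 3 (propagate distance d=27): x=-522/35 (≈-14.9143) theta=4/35 (≈0.1143)
After 4 (thin lens f=15): x=-522/35 (≈-14.9143) theta=194/175 (≈1.1086)
After 5 (propagate distance d=34 (to screen)): x=3986/175 (≈22.7771) theta=194/175 (≈1.1086)
|theta_initial|=0.4000 |theta_final|=194/175 (≈1.1086) -> increased

Answer: yes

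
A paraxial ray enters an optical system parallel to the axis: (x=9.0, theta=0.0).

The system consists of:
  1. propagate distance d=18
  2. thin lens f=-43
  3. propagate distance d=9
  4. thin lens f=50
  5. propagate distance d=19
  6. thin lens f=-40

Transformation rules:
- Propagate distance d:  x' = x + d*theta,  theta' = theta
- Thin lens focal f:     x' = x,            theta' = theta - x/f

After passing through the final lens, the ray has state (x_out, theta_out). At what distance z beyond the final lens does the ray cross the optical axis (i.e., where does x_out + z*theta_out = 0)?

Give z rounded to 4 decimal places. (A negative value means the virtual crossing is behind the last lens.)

Answer: -41.2893

Derivation:
Initial: x=9.0000 theta=0.0000
After 1 (propagate distance d=18): x=9.0000 theta=0.0000
After 2 (thin lens f=-43): x=9.0000 theta=9/43 (≈0.2093)
After 3 (propagate distance d=9): x=468/43 (≈10.8837) theta=9/43 (≈0.2093)
After 4 (thin lens f=50): x=468/43 (≈10.8837) theta=-9/1075 (≈-0.0084)
After 5 (propagate distance d=19): x=11529/1075 (≈10.7247) theta=-9/1075 (≈-0.0084)
After 6 (thin lens f=-40): x=11529/1075 (≈10.7247) theta=11169/43000 (≈0.2597)
z_focus = -x_out/theta_out = -(11529/1075)/(11169/43000) = -51240/1241 ≈ -41.2893
Rounded to 4 decimal places: z = -41.2893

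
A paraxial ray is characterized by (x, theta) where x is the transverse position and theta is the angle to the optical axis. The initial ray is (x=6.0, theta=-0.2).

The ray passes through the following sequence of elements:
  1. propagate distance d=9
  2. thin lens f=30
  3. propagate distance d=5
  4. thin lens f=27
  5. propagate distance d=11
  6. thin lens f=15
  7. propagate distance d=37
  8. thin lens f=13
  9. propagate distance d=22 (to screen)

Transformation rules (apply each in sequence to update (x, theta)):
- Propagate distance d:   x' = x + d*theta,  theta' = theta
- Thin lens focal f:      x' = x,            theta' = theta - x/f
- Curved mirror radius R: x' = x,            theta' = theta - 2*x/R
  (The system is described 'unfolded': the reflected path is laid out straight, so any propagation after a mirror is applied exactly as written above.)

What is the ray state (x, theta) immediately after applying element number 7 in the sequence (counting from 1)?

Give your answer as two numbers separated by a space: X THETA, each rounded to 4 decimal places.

Initial: x=6.0000 theta=-0.2000
After 1 (propagate distance d=9): x=4.2000 theta=-0.2000
After 2 (thin lens f=30): x=4.2000 theta=-0.3400
After 3 (propagate distance d=5): x=2.5000 theta=-0.3400
After 4 (thin lens f=27): x=2.5000 theta=-292/675 (≈-0.4326)
After 5 (propagate distance d=11): x=-3049/1350 (≈-2.2585) theta=-292/675 (≈-0.4326)
After 6 (thin lens f=15): x=-3049/1350 (≈-2.2585) theta=-5711/20250 (≈-0.2820)
After 7 (propagate distance d=37): x=-128521/10125 (≈-12.6934) theta=-5711/20250 (≈-0.2820)
Rounded to 4 decimal places: x = -12.6934, theta = -0.2820

Answer: -12.6934 -0.2820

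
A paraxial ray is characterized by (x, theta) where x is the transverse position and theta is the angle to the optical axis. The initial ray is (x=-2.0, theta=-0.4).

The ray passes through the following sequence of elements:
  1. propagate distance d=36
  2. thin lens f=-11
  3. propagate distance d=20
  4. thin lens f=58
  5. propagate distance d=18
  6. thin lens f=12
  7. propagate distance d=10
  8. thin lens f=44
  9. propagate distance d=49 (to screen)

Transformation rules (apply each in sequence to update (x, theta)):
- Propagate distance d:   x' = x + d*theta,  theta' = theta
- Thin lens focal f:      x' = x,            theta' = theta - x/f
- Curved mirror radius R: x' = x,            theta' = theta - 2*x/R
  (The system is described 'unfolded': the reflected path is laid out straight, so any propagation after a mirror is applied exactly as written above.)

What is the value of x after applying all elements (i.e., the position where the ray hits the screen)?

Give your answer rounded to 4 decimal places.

Initial: x=-2.0000 theta=-0.4000
After 1 (propagate distance d=36): x=-16.4000 theta=-0.4000
After 2 (thin lens f=-11): x=-16.4000 theta=-104/55 (≈-1.8909)
After 3 (propagate distance d=20): x=-2982/55 (≈-54.2182) theta=-104/55 (≈-1.8909)
After 4 (thin lens f=58): x=-2982/55 (≈-54.2182) theta=-305/319 (≈-0.9561)
After 5 (propagate distance d=18): x=-113928/1595 (≈-71.4282) theta=-305/319 (≈-0.9561)
After 6 (thin lens f=12): x=-113928/1595 (≈-71.4282) theta=7969/1595 (≈4.9962)
After 7 (propagate distance d=10): x=-34238/1595 (≈-21.4658) theta=7969/1595 (≈4.9962)
After 8 (thin lens f=44): x=-34238/1595 (≈-21.4658) theta=192437/35090 (≈5.4841)
After 9 (propagate distance d=49 (to screen)): x=8676177/35090 (≈247.2550) theta=192437/35090 (≈5.4841)
Rounded to 4 decimal places: x = 247.2550

Answer: 247.2550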